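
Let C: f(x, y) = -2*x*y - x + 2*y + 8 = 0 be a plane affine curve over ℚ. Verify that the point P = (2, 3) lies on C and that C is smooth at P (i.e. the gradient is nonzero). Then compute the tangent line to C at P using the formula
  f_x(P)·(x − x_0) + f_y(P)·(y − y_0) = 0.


Tangent line at P: -7*x - 2*y + 20 = 0.

Step 1: f(2, 3) = 0, so P lies on C.
Step 2: partial derivatives
  f_x(x, y) = -2*y - 1, f_y(x, y) = 2 - 2*x.
  f_x(P) = -7, f_y(P) = -2 (gradient nonzero, so P is smooth).
Step 3: tangent line at P: -7·(x − 2) + -2·(y − 3) = 0.
Expanding: -7*x - 2*y + 20 = 0.


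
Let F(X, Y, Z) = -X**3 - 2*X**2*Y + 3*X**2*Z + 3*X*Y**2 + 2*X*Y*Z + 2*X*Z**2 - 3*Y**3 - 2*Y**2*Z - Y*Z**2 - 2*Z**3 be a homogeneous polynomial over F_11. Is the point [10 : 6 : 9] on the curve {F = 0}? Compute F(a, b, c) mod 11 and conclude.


F(10,6,9) ≡ 6 (mod 11); P is NOT on the curve.

Evaluate F(10, 6, 9) term-by-term (mod 11).
  -X**3 ↦ -1·1000·1·1 = -1000
  -2*X**2*Y ↦ -2·100·6·1 = -1200
  3*X**2*Z ↦ 3·100·1·9 = 2700
  3*X*Y**2 ↦ 3·10·36·1 = 1080
  2*X*Y*Z ↦ 2·10·6·9 = 1080
  2*X*Z**2 ↦ 2·10·1·81 = 1620
  -3*Y**3 ↦ -3·1·216·1 = -648
  -2*Y**2*Z ↦ -2·1·36·9 = -648
  -Y*Z**2 ↦ -1·1·6·81 = -486
  -2*Z**3 ↦ -2·1·1·729 = -1458
Sum: F(10, 6, 9) = (-1000) + (-1200) + (2700) + (1080) + (1080) + (1620) + (-648) + (-648) + (-486) + (-1458) = 1040.
Reducing mod 11: 1040 ≡ 6 (mod 11).
Since F(a, b, c) ≡ 6 ≠ 0 (mod 11), P does NOT lie on the curve.


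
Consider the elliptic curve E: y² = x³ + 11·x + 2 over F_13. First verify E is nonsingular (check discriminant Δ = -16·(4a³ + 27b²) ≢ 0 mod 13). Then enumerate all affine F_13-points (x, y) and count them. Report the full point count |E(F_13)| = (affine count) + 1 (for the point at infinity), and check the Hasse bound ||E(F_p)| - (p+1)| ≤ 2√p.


Affine points = {(1, 1), (1, 12), (3, 6), (3, 7), (5, 0), (8, 2), (8, 11), (12, 4), (12, 9)}; affine count = 9; |E(F_13)| = 10.

Discriminant check: Δ ∝ 4a³ + 27b² = 4·11³ + 27·2² = 4·1331 + 27·4 ≡ 11 (mod 13). Nonzero ⇒ E is nonsingular.
For each x ∈ F_13, compute rhs = x³ + 11·x + 2 mod 13, then count y ∈ F_13 with y² ≡ rhs.
  x = 0: rhs = 2, matching y values: none (0 points).
  x = 1: rhs = 1, matching y values: 1, 12 (2 points).
  x = 2: rhs = 6, matching y values: none (0 points).
  x = 3: rhs = 10, matching y values: 6, 7 (2 points).
  x = 4: rhs = 6, matching y values: none (0 points).
  x = 5: rhs = 0, matching y values: 0 (1 points).
  x = 6: rhs = 11, matching y values: none (0 points).
  x = 7: rhs = 6, matching y values: none (0 points).
  x = 8: rhs = 4, matching y values: 2, 11 (2 points).
  x = 9: rhs = 11, matching y values: none (0 points).
  x = 10: rhs = 7, matching y values: none (0 points).
  x = 11: rhs = 11, matching y values: none (0 points).
  x = 12: rhs = 3, matching y values: 4, 9 (2 points).
Total affine count: 9.
Full point count |E(F_13)| = 9 + 1 = 10.
Hasse bound: |10 − (13+1)| = |-4| = 4 ≤ 2√13 ≈ 7.2111 ✓.


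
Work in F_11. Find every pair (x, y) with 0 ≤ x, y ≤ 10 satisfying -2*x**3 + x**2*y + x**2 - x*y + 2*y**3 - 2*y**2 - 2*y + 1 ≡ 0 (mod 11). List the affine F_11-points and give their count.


Affine F_11-points: {(1, 0), (1, 4), (1, 8), (2, 0), (2, 1), (3, 0), (3, 5), (3, 7), (5, 5), (6, 3), (6, 4), (6, 5), (8, 6), (9, 9), (10, 10)}; count = 15.

For each of the 121 pairs (x, y) ∈ F_11², evaluate f(x, y) mod 11. Record the zeros.
  x = 0: [0↦1, 1↦10, 2↦5, 3↦9, 4↦1, 5↦4, 6↦8, 7↦3, 8↦1, 9↦3, 10↦10]  zeros at y ∈ ∅
  x = 1: [0↦0, 1↦9, 2↦4, 3↦8, 4↦0, 5↦3, 6↦7, 7↦2, 8↦0, 9↦2, 10↦9]  zeros at y ∈ {0, 4, 8}
  x = 2: [0↦0, 1↦0, 2↦8, 3↦3, 4↦8, 5↦2, 6↦8, 7↦5, 8↦5, 9↦9, 10↦7]  zeros at y ∈ {0, 1}
  x = 3: [0↦0, 1↦4, 2↦5, 3↦4, 4↦2, 5↦0, 6↦10, 7↦0, 8↦4, 9↦1, 10↦3]  zeros at y ∈ {0, 5, 7}
  x = 4: [0↦10, 1↦9, 2↦5, 3↦10, 4↦3, 5↦7, 6↦1, 7↦8, 8↦7, 9↦10, 10↦7]  zeros at y ∈ ∅
  x = 5: [0↦7, 1↦3, 2↦7, 3↦9, 4↦10, 5↦0, 6↦2, 7↦6, 8↦2, 9↦2, 10↦7]  zeros at y ∈ {5}
  x = 6: [0↦1, 1↦7, 2↦10, 3↦0, 4↦0, 5↦0, 6↦1, 7↦4, 8↦10, 9↦9, 10↦2]  zeros at y ∈ {3, 4, 5}
  x = 7: [0↦2, 1↦9, 2↦2, 3↦4, 4↦5, 5↦6, 6↦8, 7↦1, 8↦8, 9↦8, 10↦2]  zeros at y ∈ ∅
  x = 8: [0↦9, 1↦8, 2↦4, 3↦9, 4↦2, 5↦6, 6↦0, 7↦7, 8↦6, 9↦9, 10↦6]  zeros at y ∈ {6}
  x = 9: [0↦10, 1↦3, 2↦4, 3↦3, 4↦1, 5↦10, 6↦9, 7↦10, 8↦3, 9↦0, 10↦2]  zeros at y ∈ {9}
  x = 10: [0↦4, 1↦4, 2↦1, 3↦7, 4↦1, 5↦6, 6↦1, 7↦9, 8↦9, 9↦2, 10↦0]  zeros at y ∈ {10}
Collecting zeros: affine points = {(1, 0), (1, 4), (1, 8), (2, 0), (2, 1), (3, 0), (3, 5), (3, 7), (5, 5), (6, 3), (6, 4), (6, 5), (8, 6), (9, 9), (10, 10)}.
Total count |C(F_11)_aff| = 15.


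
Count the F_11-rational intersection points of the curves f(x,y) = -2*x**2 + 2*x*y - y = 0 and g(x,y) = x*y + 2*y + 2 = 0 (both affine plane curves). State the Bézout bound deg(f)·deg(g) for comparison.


Common zeros: ∅; count = 0; Bézout bound = 4.

deg(f) = 2, deg(g) = 2, so Bézout bound = 4.
Scan x ∈ F_11. For each x, list the y ∈ F_11 with f(x, y) ≡ 0 and those with g(x, y) ≡ 0 (mod 11); the common zeros in that column are the intersection.
  x = 0: f ≡ 0 at y ∈ {0}; g ≡ 0 at y ∈ {10}; common: ∅.
  x = 1: f ≡ 0 at y ∈ {2}; g ≡ 0 at y ∈ {3}; common: ∅.
  x = 2: f ≡ 0 at y ∈ {10}; g ≡ 0 at y ∈ {5}; common: ∅.
  x = 3: f ≡ 0 at y ∈ {8}; g ≡ 0 at y ∈ {4}; common: ∅.
  x = 4: f ≡ 0 at y ∈ {3}; g ≡ 0 at y ∈ {7}; common: ∅.
  x = 5: f ≡ 0 at y ∈ {8}; g ≡ 0 at y ∈ {6}; common: ∅.
  x = 6: f ≡ 0 at y ∈ ∅; g ≡ 0 at y ∈ {8}; common: ∅.
  x = 7: f ≡ 0 at y ∈ {5}; g ≡ 0 at y ∈ {1}; common: ∅.
  x = 8: f ≡ 0 at y ∈ {10}; g ≡ 0 at y ∈ {2}; common: ∅.
  x = 9: f ≡ 0 at y ∈ {5}; g ≡ 0 at y ∈ ∅; common: ∅.
  x = 10: f ≡ 0 at y ∈ {3}; g ≡ 0 at y ∈ {9}; common: ∅.
Collecting: common zeros = ∅, so the count is 0.
Comparison with the Bézout bound: 0 ≤ 4 = deg(f)·deg(g), as expected for curves with no common component (the affine F_11-count falls short of the bound because intersections may lie at infinity, over extension fields, or carry multiplicity).


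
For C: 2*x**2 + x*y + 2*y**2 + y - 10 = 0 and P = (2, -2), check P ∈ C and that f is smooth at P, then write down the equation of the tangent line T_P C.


Tangent line at P: 6*x - 5*y - 22 = 0.

Step 1: f(2, -2) = 0, so P lies on C.
Step 2: partial derivatives
  f_x(x, y) = 4*x + y, f_y(x, y) = x + 4*y + 1.
  f_x(P) = 6, f_y(P) = -5 (gradient nonzero, so P is smooth).
Step 3: tangent line at P: 6·(x − 2) + -5·(y − -2) = 0.
Expanding: 6*x - 5*y - 22 = 0.


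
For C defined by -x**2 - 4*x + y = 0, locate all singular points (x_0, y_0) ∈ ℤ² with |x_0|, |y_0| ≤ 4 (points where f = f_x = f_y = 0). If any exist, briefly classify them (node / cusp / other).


No singular points in the scanned grid; C is smooth there.

Compute partial derivatives:
  f_x = -2*x - 4.
  f_y = 1.
f_y = 1 is a nonzero constant, so f_y never vanishes: no point (x, y) can satisfy f = f_x = f_y = 0. In particular no (x, y) ∈ {−4, ..., 4}² is singular; the curve is smooth.


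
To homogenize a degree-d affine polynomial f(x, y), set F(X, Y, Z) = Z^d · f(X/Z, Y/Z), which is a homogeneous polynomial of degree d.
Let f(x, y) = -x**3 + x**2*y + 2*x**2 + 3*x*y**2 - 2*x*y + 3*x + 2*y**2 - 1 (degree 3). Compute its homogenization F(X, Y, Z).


F(X, Y, Z) = -X**3 + X**2*Y + 2*X**2*Z + 3*X*Y**2 - 2*X*Y*Z + 3*X*Z**2 + 2*Y**2*Z - Z**3

deg(f) = 3.
Substitute x = X/Z, y = Y/Z into f, then multiply by Z^3.
  monomial -1·x^3·y^0 ↦ -1·X^3·Y^0·Z^0.
  monomial 1·x^2·y^1 ↦ 1·X^2·Y^1·Z^0.
  monomial 2·x^2·y^0 ↦ 2·X^2·Y^0·Z^1.
  monomial 3·x^1·y^2 ↦ 3·X^1·Y^2·Z^0.
  monomial -2·x^1·y^1 ↦ -2·X^1·Y^1·Z^1.
  monomial 3·x^1·y^0 ↦ 3·X^1·Y^0·Z^2.
  monomial 2·x^0·y^2 ↦ 2·X^0·Y^2·Z^1.
  monomial -1·x^0·y^0 ↦ -1·X^0·Y^0·Z^3.
Collecting: F(X, Y, Z) = -X**3 + X**2*Y + 2*X**2*Z + 3*X*Y**2 - 2*X*Y*Z + 3*X*Z**2 + 2*Y**2*Z - Z**3.


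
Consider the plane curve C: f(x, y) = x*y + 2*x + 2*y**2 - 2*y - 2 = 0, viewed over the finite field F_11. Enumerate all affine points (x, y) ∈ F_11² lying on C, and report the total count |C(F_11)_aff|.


Affine F_11-points: {(0, 4), (0, 8), (1, 0), (1, 6), (4, 5), (5, 2), (8, 1), (8, 7), (9, 3), (9, 10)}; count = 10.

For each of the 121 pairs (x, y) ∈ F_11², evaluate f(x, y) mod 11. Record the zeros.
  x = 0: [0↦9, 1↦9, 2↦2, 3↦10, 4↦0, 5↦5, 6↦3, 7↦5, 8↦0, 9↦10, 10↦2]  zeros at y ∈ {4, 8}
  x = 1: [0↦0, 1↦1, 2↦6, 3↦4, 4↦6, 5↦1, 6↦0, 7↦3, 8↦10, 9↦10, 10↦3]  zeros at y ∈ {0, 6}
  x = 2: [0↦2, 1↦4, 2↦10, 3↦9, 4↦1, 5↦8, 6↦8, 7↦1, 8↦9, 9↦10, 10↦4]  zeros at y ∈ ∅
  x = 3: [0↦4, 1↦7, 2↦3, 3↦3, 4↦7, 5↦4, 6↦5, 7↦10, 8↦8, 9↦10, 10↦5]  zeros at y ∈ ∅
  x = 4: [0↦6, 1↦10, 2↦7, 3↦8, 4↦2, 5↦0, 6↦2, 7↦8, 8↦7, 9↦10, 10↦6]  zeros at y ∈ {5}
  x = 5: [0↦8, 1↦2, 2↦0, 3↦2, 4↦8, 5↦7, 6↦10, 7↦6, 8↦6, 9↦10, 10↦7]  zeros at y ∈ {2}
  x = 6: [0↦10, 1↦5, 2↦4, 3↦7, 4↦3, 5↦3, 6↦7, 7↦4, 8↦5, 9↦10, 10↦8]  zeros at y ∈ ∅
  x = 7: [0↦1, 1↦8, 2↦8, 3↦1, 4↦9, 5↦10, 6↦4, 7↦2, 8↦4, 9↦10, 10↦9]  zeros at y ∈ ∅
  x = 8: [0↦3, 1↦0, 2↦1, 3↦6, 4↦4, 5↦6, 6↦1, 7↦0, 8↦3, 9↦10, 10↦10]  zeros at y ∈ {1, 7}
  x = 9: [0↦5, 1↦3, 2↦5, 3↦0, 4↦10, 5↦2, 6↦9, 7↦9, 8↦2, 9↦10, 10↦0]  zeros at y ∈ {3, 10}
  x = 10: [0↦7, 1↦6, 2↦9, 3↦5, 4↦5, 5↦9, 6↦6, 7↦7, 8↦1, 9↦10, 10↦1]  zeros at y ∈ ∅
Collecting zeros: affine points = {(0, 4), (0, 8), (1, 0), (1, 6), (4, 5), (5, 2), (8, 1), (8, 7), (9, 3), (9, 10)}.
Total count |C(F_11)_aff| = 10.


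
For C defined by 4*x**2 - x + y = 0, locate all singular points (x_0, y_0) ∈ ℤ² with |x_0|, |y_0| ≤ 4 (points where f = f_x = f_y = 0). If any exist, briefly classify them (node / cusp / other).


No singular points in the scanned grid; C is smooth there.

Compute partial derivatives:
  f_x = 8*x - 1.
  f_y = 1.
f_y = 1 is a nonzero constant, so f_y never vanishes: no point (x, y) can satisfy f = f_x = f_y = 0. In particular no (x, y) ∈ {−4, ..., 4}² is singular; the curve is smooth.


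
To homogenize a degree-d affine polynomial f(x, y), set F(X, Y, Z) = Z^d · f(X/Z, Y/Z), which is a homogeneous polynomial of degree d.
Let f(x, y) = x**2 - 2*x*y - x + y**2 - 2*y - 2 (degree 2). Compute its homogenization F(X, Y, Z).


F(X, Y, Z) = X**2 - 2*X*Y - X*Z + Y**2 - 2*Y*Z - 2*Z**2

deg(f) = 2.
Substitute x = X/Z, y = Y/Z into f, then multiply by Z^2.
  monomial 1·x^2·y^0 ↦ 1·X^2·Y^0·Z^0.
  monomial -2·x^1·y^1 ↦ -2·X^1·Y^1·Z^0.
  monomial -1·x^1·y^0 ↦ -1·X^1·Y^0·Z^1.
  monomial 1·x^0·y^2 ↦ 1·X^0·Y^2·Z^0.
  monomial -2·x^0·y^1 ↦ -2·X^0·Y^1·Z^1.
  monomial -2·x^0·y^0 ↦ -2·X^0·Y^0·Z^2.
Collecting: F(X, Y, Z) = X**2 - 2*X*Y - X*Z + Y**2 - 2*Y*Z - 2*Z**2.


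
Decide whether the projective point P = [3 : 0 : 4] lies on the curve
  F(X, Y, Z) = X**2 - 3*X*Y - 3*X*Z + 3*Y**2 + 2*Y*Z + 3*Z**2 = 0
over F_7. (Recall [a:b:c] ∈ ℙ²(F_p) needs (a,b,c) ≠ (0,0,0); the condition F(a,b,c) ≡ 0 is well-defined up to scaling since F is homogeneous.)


F(3,0,4) ≡ 0 (mod 7); P is on the curve.

Evaluate F(3, 0, 4) term-by-term (mod 7).
  X**2 ↦ 1·9·1·1 = 9
  -3*X*Y ↦ -3·3·0·1 = 0
  -3*X*Z ↦ -3·3·1·4 = -36
  3*Y**2 ↦ 3·1·0·1 = 0
  2*Y*Z ↦ 2·1·0·4 = 0
  3*Z**2 ↦ 3·1·1·16 = 48
Sum: F(3, 0, 4) = (9) + (0) + (-36) + (0) + (0) + (48) = 21.
Reducing mod 7: 21 ≡ 0 (mod 7).
Since F(a, b, c) ≡ 0 (mod 7), P lies on the curve.


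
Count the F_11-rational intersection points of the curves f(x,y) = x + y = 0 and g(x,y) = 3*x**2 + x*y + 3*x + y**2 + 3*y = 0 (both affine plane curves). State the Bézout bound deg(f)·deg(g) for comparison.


Common zeros: {(0, 0)}; count = 1; Bézout bound = 2.

deg(f) = 1, deg(g) = 2, so Bézout bound = 2.
Scan x ∈ F_11. For each x, list the y ∈ F_11 with f(x, y) ≡ 0 and those with g(x, y) ≡ 0 (mod 11); the common zeros in that column are the intersection.
  x = 0: f ≡ 0 at y ∈ {0}; g ≡ 0 at y ∈ {0, 8}; common: {0}.
  x = 1: f ≡ 0 at y ∈ {10}; g ≡ 0 at y ∈ {1, 6}; common: ∅.
  x = 2: f ≡ 0 at y ∈ {9}; g ≡ 0 at y ∈ ∅; common: ∅.
  x = 3: f ≡ 0 at y ∈ {8}; g ≡ 0 at y ∈ ∅; common: ∅.
  x = 4: f ≡ 0 at y ∈ {7}; g ≡ 0 at y ∈ ∅; common: ∅.
  x = 5: f ≡ 0 at y ∈ {6}; g ≡ 0 at y ∈ {1, 2}; common: ∅.
  x = 6: f ≡ 0 at y ∈ {5}; g ≡ 0 at y ∈ ∅; common: ∅.
  x = 7: f ≡ 0 at y ∈ {4}; g ≡ 0 at y ∈ {6}; common: ∅.
  x = 8: f ≡ 0 at y ∈ {3}; g ≡ 0 at y ∈ {2, 9}; common: ∅.
  x = 9: f ≡ 0 at y ∈ {2}; g ≡ 0 at y ∈ ∅; common: ∅.
  x = 10: f ≡ 0 at y ∈ {1}; g ≡ 0 at y ∈ {0, 9}; common: ∅.
Collecting: common zeros = {(0, 0)}, so the count is 1.
Comparison with the Bézout bound: 1 ≤ 2 = deg(f)·deg(g), as expected for curves with no common component (the affine F_11-count falls short of the bound because intersections may lie at infinity, over extension fields, or carry multiplicity).


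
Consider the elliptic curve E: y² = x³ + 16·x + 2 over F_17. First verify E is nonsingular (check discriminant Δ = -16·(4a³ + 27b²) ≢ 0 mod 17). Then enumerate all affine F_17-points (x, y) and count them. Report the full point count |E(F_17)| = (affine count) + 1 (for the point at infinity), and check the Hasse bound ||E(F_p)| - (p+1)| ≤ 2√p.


Affine points = {(0, 6), (0, 11), (1, 6), (1, 11), (2, 5), (2, 12), (3, 3), (3, 14), (6, 5), (6, 12), (7, 7), (7, 10), (8, 8), (8, 9), (9, 5), (9, 12), (11, 8), (11, 9), (12, 1), (12, 16), (15, 8), (15, 9), (16, 6), (16, 11)}; affine count = 24; |E(F_17)| = 25.

Discriminant check: Δ ∝ 4a³ + 27b² = 4·16³ + 27·2² = 4·4096 + 27·4 ≡ 2 (mod 17). Nonzero ⇒ E is nonsingular.
For each x ∈ F_17, compute rhs = x³ + 16·x + 2 mod 17, then count y ∈ F_17 with y² ≡ rhs.
  x = 0: rhs = 2, matching y values: 6, 11 (2 points).
  x = 1: rhs = 2, matching y values: 6, 11 (2 points).
  x = 2: rhs = 8, matching y values: 5, 12 (2 points).
  x = 3: rhs = 9, matching y values: 3, 14 (2 points).
  x = 4: rhs = 11, matching y values: none (0 points).
  x = 5: rhs = 3, matching y values: none (0 points).
  x = 6: rhs = 8, matching y values: 5, 12 (2 points).
  x = 7: rhs = 15, matching y values: 7, 10 (2 points).
  x = 8: rhs = 13, matching y values: 8, 9 (2 points).
  x = 9: rhs = 8, matching y values: 5, 12 (2 points).
  x = 10: rhs = 6, matching y values: none (0 points).
  x = 11: rhs = 13, matching y values: 8, 9 (2 points).
  x = 12: rhs = 1, matching y values: 1, 16 (2 points).
  x = 13: rhs = 10, matching y values: none (0 points).
  x = 14: rhs = 12, matching y values: none (0 points).
  x = 15: rhs = 13, matching y values: 8, 9 (2 points).
  x = 16: rhs = 2, matching y values: 6, 11 (2 points).
Total affine count: 24.
Full point count |E(F_17)| = 24 + 1 = 25.
Hasse bound: |25 − (17+1)| = |7| = 7 ≤ 2√17 ≈ 8.2462 ✓.


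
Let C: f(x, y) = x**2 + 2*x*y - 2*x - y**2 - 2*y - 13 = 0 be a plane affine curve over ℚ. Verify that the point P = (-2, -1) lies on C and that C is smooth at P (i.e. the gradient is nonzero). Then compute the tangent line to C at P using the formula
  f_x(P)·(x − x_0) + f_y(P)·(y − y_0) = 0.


Tangent line at P: -8*x - 4*y - 20 = 0.

Step 1: f(-2, -1) = 0, so P lies on C.
Step 2: partial derivatives
  f_x(x, y) = 2*x + 2*y - 2, f_y(x, y) = 2*x - 2*y - 2.
  f_x(P) = -8, f_y(P) = -4 (gradient nonzero, so P is smooth).
Step 3: tangent line at P: -8·(x − -2) + -4·(y − -1) = 0.
Expanding: -8*x - 4*y - 20 = 0.


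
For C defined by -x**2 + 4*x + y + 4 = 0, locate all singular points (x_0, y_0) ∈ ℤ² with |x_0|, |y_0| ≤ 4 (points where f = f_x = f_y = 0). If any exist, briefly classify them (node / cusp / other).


No singular points in the scanned grid; C is smooth there.

Compute partial derivatives:
  f_x = 4 - 2*x.
  f_y = 1.
f_y = 1 is a nonzero constant, so f_y never vanishes: no point (x, y) can satisfy f = f_x = f_y = 0. In particular no (x, y) ∈ {−4, ..., 4}² is singular; the curve is smooth.


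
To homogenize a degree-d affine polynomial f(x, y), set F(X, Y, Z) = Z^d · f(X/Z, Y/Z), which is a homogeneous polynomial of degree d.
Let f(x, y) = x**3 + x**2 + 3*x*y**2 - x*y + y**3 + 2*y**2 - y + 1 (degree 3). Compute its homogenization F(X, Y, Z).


F(X, Y, Z) = X**3 + X**2*Z + 3*X*Y**2 - X*Y*Z + Y**3 + 2*Y**2*Z - Y*Z**2 + Z**3

deg(f) = 3.
Substitute x = X/Z, y = Y/Z into f, then multiply by Z^3.
  monomial 1·x^3·y^0 ↦ 1·X^3·Y^0·Z^0.
  monomial 1·x^2·y^0 ↦ 1·X^2·Y^0·Z^1.
  monomial 3·x^1·y^2 ↦ 3·X^1·Y^2·Z^0.
  monomial -1·x^1·y^1 ↦ -1·X^1·Y^1·Z^1.
  monomial 1·x^0·y^3 ↦ 1·X^0·Y^3·Z^0.
  monomial 2·x^0·y^2 ↦ 2·X^0·Y^2·Z^1.
  monomial -1·x^0·y^1 ↦ -1·X^0·Y^1·Z^2.
  monomial 1·x^0·y^0 ↦ 1·X^0·Y^0·Z^3.
Collecting: F(X, Y, Z) = X**3 + X**2*Z + 3*X*Y**2 - X*Y*Z + Y**3 + 2*Y**2*Z - Y*Z**2 + Z**3.


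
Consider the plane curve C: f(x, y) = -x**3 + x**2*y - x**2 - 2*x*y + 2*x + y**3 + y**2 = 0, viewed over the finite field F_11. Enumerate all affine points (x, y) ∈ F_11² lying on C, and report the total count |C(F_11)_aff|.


Affine F_11-points: {(0, 0), (0, 10), (1, 0), (1, 3), (1, 7), (3, 10), (4, 2), (5, 4), (6, 3), (6, 8), (6, 10), (7, 1), (8, 9), (9, 0)}; count = 14.

For each of the 121 pairs (x, y) ∈ F_11², evaluate f(x, y) mod 11. Record the zeros.
  x = 0: [0↦0, 1↦2, 2↦1, 3↦3, 4↦3, 5↦7, 6↦10, 7↦7, 8↦4, 9↦7, 10↦0]  zeros at y ∈ {0, 10}
  x = 1: [0↦0, 1↦1, 2↦10, 3↦0, 4↦10, 5↦2, 6↦4, 7↦0, 8↦7, 9↦9, 10↦1]  zeros at y ∈ {0, 3, 7}
  x = 2: [0↦3, 1↦5, 2↦4, 3↦6, 4↦6, 5↦10, 6↦2, 7↦10, 8↦7, 9↦10, 10↦3]  zeros at y ∈ ∅
  x = 3: [0↦3, 1↦8, 2↦10, 3↦4, 4↦7, 5↦3, 6↦9, 7↦9, 8↦9, 9↦4, 10↦0]  zeros at y ∈ {10}
  x = 4: [0↦5, 1↦4, 2↦0, 3↦10, 4↦7, 5↦8, 6↦8, 7↦2, 8↦7, 9↦7, 10↦8]  zeros at y ∈ {2}
  x = 5: [0↦3, 1↦9, 2↦1, 3↦7, 4↦0, 5↦8, 6↦4, 7↦5, 8↦6, 9↦2, 10↦10]  zeros at y ∈ {4}
  x = 6: [0↦2, 1↦6, 2↦7, 3↦0, 4↦2, 5↦8, 6↦2, 7↦1, 8↦0, 9↦5, 10↦0]  zeros at y ∈ {3, 8, 10}
  x = 7: [0↦7, 1↦0, 2↦1, 3↦5, 4↦7, 5↦2, 6↦7, 7↦6, 8↦5, 9↦10, 10↦5]  zeros at y ∈ {1}
  x = 8: [0↦1, 1↦7, 2↦10, 3↦5, 4↦9, 5↦6, 6↦2, 7↦3, 8↦4, 9↦0, 10↦8]  zeros at y ∈ {9}
  x = 9: [0↦0, 1↦10, 2↦6, 3↦5, 4↦2, 5↦3, 6↦3, 7↦8, 8↦2, 9↦2, 10↦3]  zeros at y ∈ {0}
  x = 10: [0↦9, 1↦3, 2↦5, 3↦10, 4↦2, 5↦9, 6↦4, 7↦4, 8↦4, 9↦10, 10↦6]  zeros at y ∈ ∅
Collecting zeros: affine points = {(0, 0), (0, 10), (1, 0), (1, 3), (1, 7), (3, 10), (4, 2), (5, 4), (6, 3), (6, 8), (6, 10), (7, 1), (8, 9), (9, 0)}.
Total count |C(F_11)_aff| = 14.


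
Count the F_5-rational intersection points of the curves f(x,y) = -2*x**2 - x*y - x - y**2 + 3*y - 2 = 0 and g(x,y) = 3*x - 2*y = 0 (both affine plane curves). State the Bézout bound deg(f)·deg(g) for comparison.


Common zeros: {(4, 1)}; count = 1; Bézout bound = 2.

deg(f) = 2, deg(g) = 1, so Bézout bound = 2.
Scan x ∈ F_5. For each x, list the y ∈ F_5 with f(x, y) ≡ 0 and those with g(x, y) ≡ 0 (mod 5); the common zeros in that column are the intersection.
  x = 0: f ≡ 0 at y ∈ {1, 2}; g ≡ 0 at y ∈ {0}; common: ∅.
  x = 1: f ≡ 0 at y ∈ {0, 2}; g ≡ 0 at y ∈ {4}; common: ∅.
  x = 2: f ≡ 0 at y ∈ ∅; g ≡ 0 at y ∈ {3}; common: ∅.
  x = 3: f ≡ 0 at y ∈ ∅; g ≡ 0 at y ∈ {2}; common: ∅.
  x = 4: f ≡ 0 at y ∈ {1, 3}; g ≡ 0 at y ∈ {1}; common: {1}.
Collecting: common zeros = {(4, 1)}, so the count is 1.
Comparison with the Bézout bound: 1 ≤ 2 = deg(f)·deg(g), as expected for curves with no common component (the affine F_5-count falls short of the bound because intersections may lie at infinity, over extension fields, or carry multiplicity).


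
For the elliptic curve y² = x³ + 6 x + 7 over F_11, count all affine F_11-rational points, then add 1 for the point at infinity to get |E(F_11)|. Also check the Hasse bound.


Affine points = {(1, 5), (1, 6), (2, 4), (2, 7), (9, 3), (9, 8), (10, 0)}; affine count = 7; |E(F_11)| = 8.

Discriminant check: Δ ∝ 4a³ + 27b² = 4·6³ + 27·7² = 4·216 + 27·49 ≡ 9 (mod 11). Nonzero ⇒ E is nonsingular.
For each x ∈ F_11, compute rhs = x³ + 6·x + 7 mod 11, then count y ∈ F_11 with y² ≡ rhs.
  x = 0: rhs = 7, matching y values: none (0 points).
  x = 1: rhs = 3, matching y values: 5, 6 (2 points).
  x = 2: rhs = 5, matching y values: 4, 7 (2 points).
  x = 3: rhs = 8, matching y values: none (0 points).
  x = 4: rhs = 7, matching y values: none (0 points).
  x = 5: rhs = 8, matching y values: none (0 points).
  x = 6: rhs = 6, matching y values: none (0 points).
  x = 7: rhs = 7, matching y values: none (0 points).
  x = 8: rhs = 6, matching y values: none (0 points).
  x = 9: rhs = 9, matching y values: 3, 8 (2 points).
  x = 10: rhs = 0, matching y values: 0 (1 points).
Total affine count: 7.
Full point count |E(F_11)| = 7 + 1 = 8.
Hasse bound: |8 − (11+1)| = |-4| = 4 ≤ 2√11 ≈ 6.6332 ✓.


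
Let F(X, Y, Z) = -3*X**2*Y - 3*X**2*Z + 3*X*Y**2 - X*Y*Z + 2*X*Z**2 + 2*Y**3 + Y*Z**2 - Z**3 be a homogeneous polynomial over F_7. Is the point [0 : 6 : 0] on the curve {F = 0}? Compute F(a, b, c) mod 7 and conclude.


F(0,6,0) ≡ 5 (mod 7); P is NOT on the curve.

Evaluate F(0, 6, 0) term-by-term (mod 7).
  -3*X**2*Y ↦ -3·0·6·1 = 0
  -3*X**2*Z ↦ -3·0·1·0 = 0
  3*X*Y**2 ↦ 3·0·36·1 = 0
  -X*Y*Z ↦ -1·0·6·0 = 0
  2*X*Z**2 ↦ 2·0·1·0 = 0
  2*Y**3 ↦ 2·1·216·1 = 432
  Y*Z**2 ↦ 1·1·6·0 = 0
  -Z**3 ↦ -1·1·1·0 = 0
Sum: F(0, 6, 0) = (0) + (0) + (0) + (0) + (0) + (432) + (0) + (0) = 432.
Reducing mod 7: 432 ≡ 5 (mod 7).
Since F(a, b, c) ≡ 5 ≠ 0 (mod 7), P does NOT lie on the curve.


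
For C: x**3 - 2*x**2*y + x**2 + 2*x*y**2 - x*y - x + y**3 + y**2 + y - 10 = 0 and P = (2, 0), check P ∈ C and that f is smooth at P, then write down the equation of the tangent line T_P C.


Tangent line at P: 15*x - 9*y - 30 = 0.

Step 1: f(2, 0) = 0, so P lies on C.
Step 2: partial derivatives
  f_x(x, y) = 3*x**2 - 4*x*y + 2*x + 2*y**2 - y - 1, f_y(x, y) = -2*x**2 + 4*x*y - x + 3*y**2 + 2*y + 1.
  f_x(P) = 15, f_y(P) = -9 (gradient nonzero, so P is smooth).
Step 3: tangent line at P: 15·(x − 2) + -9·(y − 0) = 0.
Expanding: 15*x - 9*y - 30 = 0.


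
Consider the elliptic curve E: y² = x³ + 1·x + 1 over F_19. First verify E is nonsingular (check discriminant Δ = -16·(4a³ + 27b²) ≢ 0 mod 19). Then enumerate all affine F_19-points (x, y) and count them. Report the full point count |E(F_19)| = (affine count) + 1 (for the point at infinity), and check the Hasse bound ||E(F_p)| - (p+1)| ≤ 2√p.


Affine points = {(0, 1), (0, 18), (2, 7), (2, 12), (5, 6), (5, 13), (7, 3), (7, 16), (9, 6), (9, 13), (10, 2), (10, 17), (13, 8), (13, 11), (14, 2), (14, 17), (15, 3), (15, 16), (16, 3), (16, 16)}; affine count = 20; |E(F_19)| = 21.

Discriminant check: Δ ∝ 4a³ + 27b² = 4·1³ + 27·1² = 4·1 + 27·1 ≡ 12 (mod 19). Nonzero ⇒ E is nonsingular.
For each x ∈ F_19, compute rhs = x³ + 1·x + 1 mod 19, then count y ∈ F_19 with y² ≡ rhs.
  x = 0: rhs = 1, matching y values: 1, 18 (2 points).
  x = 1: rhs = 3, matching y values: none (0 points).
  x = 2: rhs = 11, matching y values: 7, 12 (2 points).
  x = 3: rhs = 12, matching y values: none (0 points).
  x = 4: rhs = 12, matching y values: none (0 points).
  x = 5: rhs = 17, matching y values: 6, 13 (2 points).
  x = 6: rhs = 14, matching y values: none (0 points).
  x = 7: rhs = 9, matching y values: 3, 16 (2 points).
  x = 8: rhs = 8, matching y values: none (0 points).
  x = 9: rhs = 17, matching y values: 6, 13 (2 points).
  x = 10: rhs = 4, matching y values: 2, 17 (2 points).
  x = 11: rhs = 13, matching y values: none (0 points).
  x = 12: rhs = 12, matching y values: none (0 points).
  x = 13: rhs = 7, matching y values: 8, 11 (2 points).
  x = 14: rhs = 4, matching y values: 2, 17 (2 points).
  x = 15: rhs = 9, matching y values: 3, 16 (2 points).
  x = 16: rhs = 9, matching y values: 3, 16 (2 points).
  x = 17: rhs = 10, matching y values: none (0 points).
  x = 18: rhs = 18, matching y values: none (0 points).
Total affine count: 20.
Full point count |E(F_19)| = 20 + 1 = 21.
Hasse bound: |21 − (19+1)| = |1| = 1 ≤ 2√19 ≈ 8.7178 ✓.


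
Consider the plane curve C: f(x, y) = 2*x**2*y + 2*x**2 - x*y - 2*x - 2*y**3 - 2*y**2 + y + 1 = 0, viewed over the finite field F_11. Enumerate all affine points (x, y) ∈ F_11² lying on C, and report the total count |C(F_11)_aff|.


Affine F_11-points: {(0, 10), (3, 3), (3, 9), (5, 6), (7, 7), (8, 5), (8, 7), (8, 9), (9, 2), (10, 2), (10, 3), (10, 5)}; count = 12.

For each of the 121 pairs (x, y) ∈ F_11², evaluate f(x, y) mod 11. Record the zeros.
  x = 0: [0↦1, 1↦9, 2↦1, 3↦9, 4↦10, 5↦3, 6↦9, 7↦5, 8↦1, 9↦7, 10↦0]  zeros at y ∈ {10}
  x = 1: [0↦1, 1↦10, 2↦3, 3↦1, 4↦3, 5↦8, 6↦4, 7↦1, 8↦9, 9↦5, 10↦10]  zeros at y ∈ ∅
  x = 2: [0↦5, 1↦8, 2↦6, 3↦9, 4↦5, 5↦4, 6↦5, 7↦7, 8↦9, 9↦10, 10↦9]  zeros at y ∈ ∅
  x = 3: [0↦2, 1↦3, 2↦10, 3↦0, 4↦5, 5↦2, 6↦1, 7↦1, 8↦1, 9↦0, 10↦8]  zeros at y ∈ {3, 9}
  x = 4: [0↦3, 1↦6, 2↦4, 3↦7, 4↦3, 5↦2, 6↦3, 7↦5, 8↦7, 9↦8, 10↦7]  zeros at y ∈ ∅
  x = 5: [0↦8, 1↦6, 2↦10, 3↦8, 4↦10, 5↦4, 6↦0, 7↦8, 8↦5, 9↦1, 10↦6]  zeros at y ∈ {6}
  x = 6: [0↦6, 1↦3, 2↦6, 3↦3, 4↦4, 5↦8, 6↦3, 7↦10, 8↦6, 9↦1, 10↦5]  zeros at y ∈ ∅
  x = 7: [0↦8, 1↦8, 2↦3, 3↦3, 4↦7, 5↦3, 6↦1, 7↦0, 8↦10, 9↦8, 10↦4]  zeros at y ∈ {7}
  x = 8: [0↦3, 1↦10, 2↦1, 3↦8, 4↦8, 5↦0, 6↦5, 7↦0, 8↦6, 9↦0, 10↦3]  zeros at y ∈ {5, 7, 9}
  x = 9: [0↦2, 1↦9, 2↦0, 3↦7, 4↦7, 5↦10, 6↦4, 7↦10, 8↦5, 9↦10, 10↦2]  zeros at y ∈ {2}
  x = 10: [0↦5, 1↦5, 2↦0, 3↦0, 4↦4, 5↦0, 6↦9, 7↦8, 8↦7, 9↦5, 10↦1]  zeros at y ∈ {2, 3, 5}
Collecting zeros: affine points = {(0, 10), (3, 3), (3, 9), (5, 6), (7, 7), (8, 5), (8, 7), (8, 9), (9, 2), (10, 2), (10, 3), (10, 5)}.
Total count |C(F_11)_aff| = 12.


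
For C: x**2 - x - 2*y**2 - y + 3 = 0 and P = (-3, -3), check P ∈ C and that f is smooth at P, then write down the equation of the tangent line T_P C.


Tangent line at P: -7*x + 11*y + 12 = 0.

Step 1: f(-3, -3) = 0, so P lies on C.
Step 2: partial derivatives
  f_x(x, y) = 2*x - 1, f_y(x, y) = -4*y - 1.
  f_x(P) = -7, f_y(P) = 11 (gradient nonzero, so P is smooth).
Step 3: tangent line at P: -7·(x − -3) + 11·(y − -3) = 0.
Expanding: -7*x + 11*y + 12 = 0.


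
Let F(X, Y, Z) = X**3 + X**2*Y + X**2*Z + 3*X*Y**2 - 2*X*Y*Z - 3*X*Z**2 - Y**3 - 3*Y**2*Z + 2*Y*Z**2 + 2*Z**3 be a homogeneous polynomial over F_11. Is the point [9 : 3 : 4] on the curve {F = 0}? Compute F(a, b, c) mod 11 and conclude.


F(9,3,4) ≡ 1 (mod 11); P is NOT on the curve.

Evaluate F(9, 3, 4) term-by-term (mod 11).
  X**3 ↦ 1·729·1·1 = 729
  X**2*Y ↦ 1·81·3·1 = 243
  X**2*Z ↦ 1·81·1·4 = 324
  3*X*Y**2 ↦ 3·9·9·1 = 243
  -2*X*Y*Z ↦ -2·9·3·4 = -216
  -3*X*Z**2 ↦ -3·9·1·16 = -432
  -Y**3 ↦ -1·1·27·1 = -27
  -3*Y**2*Z ↦ -3·1·9·4 = -108
  2*Y*Z**2 ↦ 2·1·3·16 = 96
  2*Z**3 ↦ 2·1·1·64 = 128
Sum: F(9, 3, 4) = (729) + (243) + (324) + (243) + (-216) + (-432) + (-27) + (-108) + (96) + (128) = 980.
Reducing mod 11: 980 ≡ 1 (mod 11).
Since F(a, b, c) ≡ 1 ≠ 0 (mod 11), P does NOT lie on the curve.


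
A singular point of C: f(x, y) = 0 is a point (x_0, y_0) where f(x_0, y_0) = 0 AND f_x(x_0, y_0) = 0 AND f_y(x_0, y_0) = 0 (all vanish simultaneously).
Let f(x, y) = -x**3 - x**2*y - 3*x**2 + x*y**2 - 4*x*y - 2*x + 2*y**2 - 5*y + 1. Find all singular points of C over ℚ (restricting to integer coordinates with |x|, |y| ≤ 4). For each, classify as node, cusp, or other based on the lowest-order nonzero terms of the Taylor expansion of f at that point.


Singular points: {(-1, 1)}; classification: node.

Compute partial derivatives:
  f_x = -3*x**2 - 2*x*y - 6*x + y**2 - 4*y - 2.
  f_y = -x**2 + 2*x*y - 4*x + 4*y - 5.
Scan x_0 ∈ {−4, ..., 4}. For each x_0, f_y(x_0, y) is a polynomial in y; find its integer roots y ∈ {−4, ..., 4}, then test f_x and f at those candidates.
  x = -4: f_y(-4, y) = -4*y - 5; no integer root y with |y| ≤ 4.
  x = -3: f_y(-3, y) = -2*y - 2; vanishes at y ∈ {-1}. (-3, -1): f_x = -12 ≠ 0.
  x = -2: f_y(-2, y) = -1; no integer root y with |y| ≤ 4.
  x = -1: f_y(-1, y) = 2*y - 2; vanishes at y ∈ {1}. (-1, 1): f_x = 0, f = 0 — SINGULAR.
  x = 0: f_y(0, y) = 4*y - 5; no integer root y with |y| ≤ 4.
  x = 1: f_y(1, y) = 6*y - 10; no integer root y with |y| ≤ 4.
  x = 2: f_y(2, y) = 8*y - 17; no integer root y with |y| ≤ 4.
  x = 3: f_y(3, y) = 10*y - 26; no integer root y with |y| ≤ 4.
  x = 4: f_y(4, y) = 12*y - 37; no integer root y with |y| ≤ 4.
Only singular point on the grid: (-1, 1).
Classify: substitute x = -1 + u, y = 1 + v and expand: f = -u**3 - u**2*v - u**2 + u*v**2 + v**2.
No constant or linear terms (consistent with a singular point). Quadratic part: -u**2 + v**2. Cubic part: -u**3 - u**2*v + u*v**2.
The quadratic part v**2 - u**2 = (v − u)(v + u) splits into two distinct linear factors, so there are two distinct tangent lines y − 1 = ±(x − -1) — this is a node (ordinary double point).
Classification: node.


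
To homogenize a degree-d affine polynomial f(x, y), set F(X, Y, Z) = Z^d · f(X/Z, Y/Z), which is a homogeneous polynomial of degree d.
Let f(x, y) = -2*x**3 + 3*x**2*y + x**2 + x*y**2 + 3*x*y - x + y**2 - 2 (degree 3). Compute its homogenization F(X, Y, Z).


F(X, Y, Z) = -2*X**3 + 3*X**2*Y + X**2*Z + X*Y**2 + 3*X*Y*Z - X*Z**2 + Y**2*Z - 2*Z**3

deg(f) = 3.
Substitute x = X/Z, y = Y/Z into f, then multiply by Z^3.
  monomial -2·x^3·y^0 ↦ -2·X^3·Y^0·Z^0.
  monomial 3·x^2·y^1 ↦ 3·X^2·Y^1·Z^0.
  monomial 1·x^2·y^0 ↦ 1·X^2·Y^0·Z^1.
  monomial 1·x^1·y^2 ↦ 1·X^1·Y^2·Z^0.
  monomial 3·x^1·y^1 ↦ 3·X^1·Y^1·Z^1.
  monomial -1·x^1·y^0 ↦ -1·X^1·Y^0·Z^2.
  monomial 1·x^0·y^2 ↦ 1·X^0·Y^2·Z^1.
  monomial -2·x^0·y^0 ↦ -2·X^0·Y^0·Z^3.
Collecting: F(X, Y, Z) = -2*X**3 + 3*X**2*Y + X**2*Z + X*Y**2 + 3*X*Y*Z - X*Z**2 + Y**2*Z - 2*Z**3.


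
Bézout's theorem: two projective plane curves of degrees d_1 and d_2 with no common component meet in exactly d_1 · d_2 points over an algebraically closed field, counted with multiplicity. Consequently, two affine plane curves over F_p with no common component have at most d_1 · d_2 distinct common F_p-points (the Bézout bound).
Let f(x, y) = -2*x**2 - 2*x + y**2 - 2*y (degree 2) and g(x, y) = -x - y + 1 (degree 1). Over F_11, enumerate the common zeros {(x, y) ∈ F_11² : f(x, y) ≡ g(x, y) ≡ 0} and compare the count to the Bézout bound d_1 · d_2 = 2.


Common zeros: {(10, 2)}; count = 1; Bézout bound = 2.

deg(f) = 2, deg(g) = 1, so Bézout bound = 2.
Scan x ∈ F_11. For each x, list the y ∈ F_11 with f(x, y) ≡ 0 and those with g(x, y) ≡ 0 (mod 11); the common zeros in that column are the intersection.
  x = 0: f ≡ 0 at y ∈ {0, 2}; g ≡ 0 at y ∈ {1}; common: ∅.
  x = 1: f ≡ 0 at y ∈ {5, 8}; g ≡ 0 at y ∈ {0}; common: ∅.
  x = 2: f ≡ 0 at y ∈ ∅; g ≡ 0 at y ∈ {10}; common: ∅.
  x = 3: f ≡ 0 at y ∈ {6, 7}; g ≡ 0 at y ∈ {9}; common: ∅.
  x = 4: f ≡ 0 at y ∈ ∅; g ≡ 0 at y ∈ {8}; common: ∅.
  x = 5: f ≡ 0 at y ∈ ∅; g ≡ 0 at y ∈ {7}; common: ∅.
  x = 6: f ≡ 0 at y ∈ ∅; g ≡ 0 at y ∈ {6}; common: ∅.
  x = 7: f ≡ 0 at y ∈ {6, 7}; g ≡ 0 at y ∈ {5}; common: ∅.
  x = 8: f ≡ 0 at y ∈ ∅; g ≡ 0 at y ∈ {4}; common: ∅.
  x = 9: f ≡ 0 at y ∈ {5, 8}; g ≡ 0 at y ∈ {3}; common: ∅.
  x = 10: f ≡ 0 at y ∈ {0, 2}; g ≡ 0 at y ∈ {2}; common: {2}.
Collecting: common zeros = {(10, 2)}, so the count is 1.
Comparison with the Bézout bound: 1 ≤ 2 = deg(f)·deg(g), as expected for curves with no common component (the affine F_11-count falls short of the bound because intersections may lie at infinity, over extension fields, or carry multiplicity).


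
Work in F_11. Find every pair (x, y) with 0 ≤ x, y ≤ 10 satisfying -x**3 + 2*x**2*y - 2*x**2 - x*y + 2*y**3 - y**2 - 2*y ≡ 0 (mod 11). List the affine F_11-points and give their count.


Affine F_11-points: {(0, 0), (1, 7), (2, 1), (2, 7), (2, 9), (3, 6), (5, 2), (9, 0), (9, 7), (9, 10)}; count = 10.

For each of the 121 pairs (x, y) ∈ F_11², evaluate f(x, y) mod 11. Record the zeros.
  x = 0: [0↦0, 1↦10, 2↦8, 3↦6, 4↦5, 5↦6, 6↦10, 7↦7, 8↦9, 9↦6, 10↦10]  zeros at y ∈ {0}
  x = 1: [0↦8, 1↦8, 2↦7, 3↦6, 4↦6, 5↦8, 6↦2, 7↦0, 8↦3, 9↦1, 10↦6]  zeros at y ∈ {7}
  x = 2: [0↦6, 1↦0, 2↦4, 3↦8, 4↦2, 5↦9, 6↦8, 7↦0, 8↦8, 9↦0, 10↦10]  zeros at y ∈ {1, 7, 9}
  x = 3: [0↦10, 1↦2, 2↦4, 3↦6, 4↦9, 5↦3, 6↦0, 7↦1, 8↦7, 9↦8, 10↦5]  zeros at y ∈ {6}
  x = 4: [0↦3, 1↦8, 2↦1, 3↦5, 4↦10, 5↦6, 6↦5, 7↦8, 8↦5, 9↦8, 10↦7]  zeros at y ∈ ∅
  x = 5: [0↦1, 1↦1, 2↦0, 3↦10, 4↦10, 5↦1, 6↦6, 7↦4, 8↦7, 9↦5, 10↦10]  zeros at y ∈ {2}
  x = 6: [0↦9, 1↦8, 2↦6, 3↦4, 4↦3, 5↦4, 6↦8, 7↦5, 8↦7, 9↦4, 10↦8]  zeros at y ∈ ∅
  x = 7: [0↦10, 1↦1, 2↦2, 3↦3, 4↦5, 5↦9, 6↦5, 7↦5, 8↦10, 9↦10, 10↦6]  zeros at y ∈ ∅
  x = 8: [0↦9, 1↦7, 2↦4, 3↦1, 4↦10, 5↦10, 6↦2, 7↦9, 8↦10, 9↦6, 10↦9]  zeros at y ∈ ∅
  x = 9: [0↦0, 1↦9, 2↦6, 3↦3, 4↦1, 5↦1, 6↦4, 7↦0, 8↦1, 9↦8, 10↦0]  zeros at y ∈ {0, 7, 10}
  x = 10: [0↦10, 1↦1, 2↦2, 3↦3, 4↦5, 5↦9, 6↦5, 7↦5, 8↦10, 9↦10, 10↦6]  zeros at y ∈ ∅
Collecting zeros: affine points = {(0, 0), (1, 7), (2, 1), (2, 7), (2, 9), (3, 6), (5, 2), (9, 0), (9, 7), (9, 10)}.
Total count |C(F_11)_aff| = 10.


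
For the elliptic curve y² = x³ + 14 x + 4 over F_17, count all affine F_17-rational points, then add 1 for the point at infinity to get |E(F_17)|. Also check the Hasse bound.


Affine points = {(0, 2), (0, 15), (1, 6), (1, 11), (6, 7), (6, 10), (8, 4), (8, 13), (9, 3), (9, 14), (12, 8), (12, 9), (15, 6), (15, 11)}; affine count = 14; |E(F_17)| = 15.

Discriminant check: Δ ∝ 4a³ + 27b² = 4·14³ + 27·4² = 4·2744 + 27·16 ≡ 1 (mod 17). Nonzero ⇒ E is nonsingular.
For each x ∈ F_17, compute rhs = x³ + 14·x + 4 mod 17, then count y ∈ F_17 with y² ≡ rhs.
  x = 0: rhs = 4, matching y values: 2, 15 (2 points).
  x = 1: rhs = 2, matching y values: 6, 11 (2 points).
  x = 2: rhs = 6, matching y values: none (0 points).
  x = 3: rhs = 5, matching y values: none (0 points).
  x = 4: rhs = 5, matching y values: none (0 points).
  x = 5: rhs = 12, matching y values: none (0 points).
  x = 6: rhs = 15, matching y values: 7, 10 (2 points).
  x = 7: rhs = 3, matching y values: none (0 points).
  x = 8: rhs = 16, matching y values: 4, 13 (2 points).
  x = 9: rhs = 9, matching y values: 3, 14 (2 points).
  x = 10: rhs = 5, matching y values: none (0 points).
  x = 11: rhs = 10, matching y values: none (0 points).
  x = 12: rhs = 13, matching y values: 8, 9 (2 points).
  x = 13: rhs = 3, matching y values: none (0 points).
  x = 14: rhs = 3, matching y values: none (0 points).
  x = 15: rhs = 2, matching y values: 6, 11 (2 points).
  x = 16: rhs = 6, matching y values: none (0 points).
Total affine count: 14.
Full point count |E(F_17)| = 14 + 1 = 15.
Hasse bound: |15 − (17+1)| = |-3| = 3 ≤ 2√17 ≈ 8.2462 ✓.


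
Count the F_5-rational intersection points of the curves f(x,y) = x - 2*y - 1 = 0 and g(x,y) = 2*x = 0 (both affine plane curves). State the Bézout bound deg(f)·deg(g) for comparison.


Common zeros: {(0, 2)}; count = 1; Bézout bound = 1.

deg(f) = 1, deg(g) = 1, so Bézout bound = 1.
Scan x ∈ F_5. For each x, list the y ∈ F_5 with f(x, y) ≡ 0 and those with g(x, y) ≡ 0 (mod 5); the common zeros in that column are the intersection.
  x = 0: f ≡ 0 at y ∈ {2}; g ≡ 0 at y ∈ {0, 1, 2, 3, 4}; common: {2}.
  x = 1: f ≡ 0 at y ∈ {0}; g ≡ 0 at y ∈ ∅; common: ∅.
  x = 2: f ≡ 0 at y ∈ {3}; g ≡ 0 at y ∈ ∅; common: ∅.
  x = 3: f ≡ 0 at y ∈ {1}; g ≡ 0 at y ∈ ∅; common: ∅.
  x = 4: f ≡ 0 at y ∈ {4}; g ≡ 0 at y ∈ ∅; common: ∅.
Collecting: common zeros = {(0, 2)}, so the count is 1.
Comparison with the Bézout bound: 1 ≤ 1 = deg(f)·deg(g), as expected for curves with no common component (the bound is attained).


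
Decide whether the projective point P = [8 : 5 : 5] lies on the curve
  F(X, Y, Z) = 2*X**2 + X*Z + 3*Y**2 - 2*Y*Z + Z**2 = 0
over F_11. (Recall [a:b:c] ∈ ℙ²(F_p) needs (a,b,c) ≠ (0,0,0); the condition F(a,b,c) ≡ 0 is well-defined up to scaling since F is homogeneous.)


F(8,5,5) ≡ 9 (mod 11); P is NOT on the curve.

Evaluate F(8, 5, 5) term-by-term (mod 11).
  2*X**2 ↦ 2·64·1·1 = 128
  X*Z ↦ 1·8·1·5 = 40
  3*Y**2 ↦ 3·1·25·1 = 75
  -2*Y*Z ↦ -2·1·5·5 = -50
  Z**2 ↦ 1·1·1·25 = 25
Sum: F(8, 5, 5) = (128) + (40) + (75) + (-50) + (25) = 218.
Reducing mod 11: 218 ≡ 9 (mod 11).
Since F(a, b, c) ≡ 9 ≠ 0 (mod 11), P does NOT lie on the curve.


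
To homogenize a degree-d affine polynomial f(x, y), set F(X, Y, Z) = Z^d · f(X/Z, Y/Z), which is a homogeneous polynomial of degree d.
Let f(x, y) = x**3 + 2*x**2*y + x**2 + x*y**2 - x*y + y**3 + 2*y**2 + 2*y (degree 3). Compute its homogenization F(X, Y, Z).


F(X, Y, Z) = X**3 + 2*X**2*Y + X**2*Z + X*Y**2 - X*Y*Z + Y**3 + 2*Y**2*Z + 2*Y*Z**2

deg(f) = 3.
Substitute x = X/Z, y = Y/Z into f, then multiply by Z^3.
  monomial 1·x^3·y^0 ↦ 1·X^3·Y^0·Z^0.
  monomial 2·x^2·y^1 ↦ 2·X^2·Y^1·Z^0.
  monomial 1·x^2·y^0 ↦ 1·X^2·Y^0·Z^1.
  monomial 1·x^1·y^2 ↦ 1·X^1·Y^2·Z^0.
  monomial -1·x^1·y^1 ↦ -1·X^1·Y^1·Z^1.
  monomial 1·x^0·y^3 ↦ 1·X^0·Y^3·Z^0.
  monomial 2·x^0·y^2 ↦ 2·X^0·Y^2·Z^1.
  monomial 2·x^0·y^1 ↦ 2·X^0·Y^1·Z^2.
Collecting: F(X, Y, Z) = X**3 + 2*X**2*Y + X**2*Z + X*Y**2 - X*Y*Z + Y**3 + 2*Y**2*Z + 2*Y*Z**2.


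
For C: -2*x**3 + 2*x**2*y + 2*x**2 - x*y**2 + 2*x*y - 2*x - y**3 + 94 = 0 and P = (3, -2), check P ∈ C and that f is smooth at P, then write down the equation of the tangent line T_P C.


Tangent line at P: -76*x + 24*y + 276 = 0.

Step 1: f(3, -2) = 0, so P lies on C.
Step 2: partial derivatives
  f_x(x, y) = -6*x**2 + 4*x*y + 4*x - y**2 + 2*y - 2, f_y(x, y) = 2*x**2 - 2*x*y + 2*x - 3*y**2.
  f_x(P) = -76, f_y(P) = 24 (gradient nonzero, so P is smooth).
Step 3: tangent line at P: -76·(x − 3) + 24·(y − -2) = 0.
Expanding: -76*x + 24*y + 276 = 0.


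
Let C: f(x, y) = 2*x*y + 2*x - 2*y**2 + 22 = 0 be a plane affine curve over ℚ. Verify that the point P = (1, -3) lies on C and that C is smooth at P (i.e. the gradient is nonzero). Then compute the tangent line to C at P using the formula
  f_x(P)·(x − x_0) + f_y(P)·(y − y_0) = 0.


Tangent line at P: -4*x + 14*y + 46 = 0.

Step 1: f(1, -3) = 0, so P lies on C.
Step 2: partial derivatives
  f_x(x, y) = 2*y + 2, f_y(x, y) = 2*x - 4*y.
  f_x(P) = -4, f_y(P) = 14 (gradient nonzero, so P is smooth).
Step 3: tangent line at P: -4·(x − 1) + 14·(y − -3) = 0.
Expanding: -4*x + 14*y + 46 = 0.


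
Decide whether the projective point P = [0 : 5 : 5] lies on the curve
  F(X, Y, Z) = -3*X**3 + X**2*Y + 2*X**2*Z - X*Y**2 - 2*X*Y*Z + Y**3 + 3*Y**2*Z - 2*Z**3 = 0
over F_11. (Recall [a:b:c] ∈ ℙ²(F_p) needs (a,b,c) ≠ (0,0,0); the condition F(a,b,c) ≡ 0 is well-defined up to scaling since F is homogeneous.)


F(0,5,5) ≡ 8 (mod 11); P is NOT on the curve.

Evaluate F(0, 5, 5) term-by-term (mod 11).
  -3*X**3 ↦ -3·0·1·1 = 0
  X**2*Y ↦ 1·0·5·1 = 0
  2*X**2*Z ↦ 2·0·1·5 = 0
  -X*Y**2 ↦ -1·0·25·1 = 0
  -2*X*Y*Z ↦ -2·0·5·5 = 0
  Y**3 ↦ 1·1·125·1 = 125
  3*Y**2*Z ↦ 3·1·25·5 = 375
  -2*Z**3 ↦ -2·1·1·125 = -250
Sum: F(0, 5, 5) = (0) + (0) + (0) + (0) + (0) + (125) + (375) + (-250) = 250.
Reducing mod 11: 250 ≡ 8 (mod 11).
Since F(a, b, c) ≡ 8 ≠ 0 (mod 11), P does NOT lie on the curve.
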